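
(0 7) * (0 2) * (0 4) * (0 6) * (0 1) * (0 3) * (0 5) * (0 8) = (0 7 2 4 6 1 3 5 8)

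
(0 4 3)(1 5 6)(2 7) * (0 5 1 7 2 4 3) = (0 3 5 6 7 4)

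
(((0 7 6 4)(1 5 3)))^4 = (1 5 3)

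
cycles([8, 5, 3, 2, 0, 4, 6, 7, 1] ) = (0 8 1 5 4) (2 3) 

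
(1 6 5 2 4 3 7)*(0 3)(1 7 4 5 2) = (0 3 4)(1 6 2 5)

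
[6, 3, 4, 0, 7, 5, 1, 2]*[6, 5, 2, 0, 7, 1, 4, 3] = [4, 0, 7, 6, 3, 1, 5, 2]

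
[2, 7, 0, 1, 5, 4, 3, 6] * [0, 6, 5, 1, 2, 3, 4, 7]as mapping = [0→5, 1→7, 2→0, 3→6, 4→3, 5→2, 6→1, 7→4]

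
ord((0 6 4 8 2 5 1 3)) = 8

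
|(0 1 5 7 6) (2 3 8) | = 15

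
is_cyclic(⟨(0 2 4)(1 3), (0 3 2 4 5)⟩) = no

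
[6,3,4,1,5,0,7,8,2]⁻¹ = [5,3,8,1,2,4,0,6,7]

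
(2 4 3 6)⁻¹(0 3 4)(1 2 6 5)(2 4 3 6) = (0 6 3)(1 4 2 5)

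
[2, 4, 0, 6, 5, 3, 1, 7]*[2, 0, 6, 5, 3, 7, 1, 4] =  [6, 3, 2, 1, 7, 5, 0, 4]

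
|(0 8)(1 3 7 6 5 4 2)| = 14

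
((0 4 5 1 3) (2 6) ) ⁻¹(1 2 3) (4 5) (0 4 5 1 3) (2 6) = (0 3 6) (1 5) 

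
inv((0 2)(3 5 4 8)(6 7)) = (0 2)(3 8 4 5)(6 7)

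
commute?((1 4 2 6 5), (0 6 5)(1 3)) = no:(1 4 2 6 5)*(0 6 5)(1 3) = (0 6)(1 4 2 5 3), (0 6 5)(1 3)*(1 4 2 6 5) = (0 5)(1 3 4 2 6)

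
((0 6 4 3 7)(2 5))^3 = (0 3 6 7 4)(2 5)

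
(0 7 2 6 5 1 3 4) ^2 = (0 2 5 3) (1 4 7 6) 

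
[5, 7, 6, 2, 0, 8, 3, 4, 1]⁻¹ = [4, 8, 3, 6, 7, 0, 2, 1, 5]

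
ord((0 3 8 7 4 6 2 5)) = 8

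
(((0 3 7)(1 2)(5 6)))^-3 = (1 2)(5 6)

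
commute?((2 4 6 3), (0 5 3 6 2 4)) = no:(2 4 6 3)*(0 5 3 6 2 4) = (0 5 3 4 2), (0 5 3 6 2 4)*(2 4 6 3) = (0 5 2 6 4)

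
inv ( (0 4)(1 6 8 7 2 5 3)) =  (0 4)(1 3 5 2 7 8 6)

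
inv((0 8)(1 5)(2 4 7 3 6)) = (0 8)(1 5)(2 6 3 7 4)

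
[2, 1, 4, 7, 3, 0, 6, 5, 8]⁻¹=[5, 1, 0, 4, 2, 7, 6, 3, 8]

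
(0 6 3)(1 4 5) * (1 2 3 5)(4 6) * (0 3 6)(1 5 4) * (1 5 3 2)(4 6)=(0 5 1)(2 4 3)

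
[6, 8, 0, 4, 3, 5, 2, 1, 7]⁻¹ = [2, 7, 6, 4, 3, 5, 0, 8, 1]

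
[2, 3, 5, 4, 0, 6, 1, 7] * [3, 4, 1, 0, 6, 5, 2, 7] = [1, 0, 5, 6, 3, 2, 4, 7]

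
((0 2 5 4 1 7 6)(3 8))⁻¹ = (0 6 7 1 4 5 2)(3 8)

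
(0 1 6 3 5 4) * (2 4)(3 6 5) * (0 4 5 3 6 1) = (1 3 6)(2 5)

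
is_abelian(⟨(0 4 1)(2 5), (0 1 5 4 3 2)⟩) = no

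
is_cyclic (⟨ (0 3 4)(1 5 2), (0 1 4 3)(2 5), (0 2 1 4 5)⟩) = no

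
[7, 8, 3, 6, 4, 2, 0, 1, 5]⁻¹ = [6, 7, 5, 2, 4, 8, 3, 0, 1]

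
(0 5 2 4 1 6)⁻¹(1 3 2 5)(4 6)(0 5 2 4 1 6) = (0 1)(2 6 3 4)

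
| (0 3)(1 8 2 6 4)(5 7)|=10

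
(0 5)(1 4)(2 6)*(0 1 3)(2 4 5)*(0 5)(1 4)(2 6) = (0 6 1)(3 5 4)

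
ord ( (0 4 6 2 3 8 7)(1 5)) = 14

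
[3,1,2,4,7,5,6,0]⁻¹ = [7,1,2,0,3,5,6,4]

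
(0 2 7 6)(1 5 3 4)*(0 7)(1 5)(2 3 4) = (0 3 2)(4 5)(6 7)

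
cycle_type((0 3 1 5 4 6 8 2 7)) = 9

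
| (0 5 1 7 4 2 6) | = 7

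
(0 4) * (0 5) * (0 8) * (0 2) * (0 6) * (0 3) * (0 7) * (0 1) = (0 4 5 8 2 6 3 7 1)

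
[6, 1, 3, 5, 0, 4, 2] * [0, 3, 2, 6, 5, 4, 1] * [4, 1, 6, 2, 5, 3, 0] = [1, 2, 0, 5, 4, 3, 6]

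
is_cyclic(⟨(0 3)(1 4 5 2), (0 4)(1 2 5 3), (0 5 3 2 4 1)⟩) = no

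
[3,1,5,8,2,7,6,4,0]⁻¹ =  [8,1,4,0,7,2,6,5,3]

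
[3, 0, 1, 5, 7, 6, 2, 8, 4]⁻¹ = [1, 2, 6, 0, 8, 3, 5, 4, 7]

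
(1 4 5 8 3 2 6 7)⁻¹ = (1 7 6 2 3 8 5 4)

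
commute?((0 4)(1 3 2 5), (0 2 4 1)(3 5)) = no:(0 4)(1 3 2 5) * (0 2 4 1)(3 5) = (0 1 5)(2 3 4), (0 2 4 1)(3 5) * (0 4)(1 3 2 5) = (0 5 2)(1 4 3)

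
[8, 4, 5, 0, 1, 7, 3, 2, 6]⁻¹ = [3, 4, 7, 6, 1, 2, 8, 5, 0]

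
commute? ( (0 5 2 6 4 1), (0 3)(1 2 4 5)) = no: (0 5 2 6 4 1) * (0 3)(1 2 4 5) = (0 1 3)(2 6 5 4), (0 3)(1 2 4 5) * (0 5 2 6 4 1) = (0 3 5)(1 6 4 2)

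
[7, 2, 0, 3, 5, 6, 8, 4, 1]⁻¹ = [2, 8, 1, 3, 7, 4, 5, 0, 6]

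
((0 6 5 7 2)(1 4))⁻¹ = (0 2 7 5 6)(1 4)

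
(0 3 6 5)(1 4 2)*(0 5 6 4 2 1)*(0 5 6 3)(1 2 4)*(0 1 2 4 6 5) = (0 1 6 3 2)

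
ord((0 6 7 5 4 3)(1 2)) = 6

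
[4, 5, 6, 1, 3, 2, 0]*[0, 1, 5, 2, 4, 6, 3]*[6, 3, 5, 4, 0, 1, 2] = [0, 2, 4, 3, 5, 1, 6]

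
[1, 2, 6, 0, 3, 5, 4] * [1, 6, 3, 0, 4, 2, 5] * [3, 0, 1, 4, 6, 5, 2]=[2, 4, 5, 0, 3, 1, 6]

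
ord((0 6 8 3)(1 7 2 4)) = 4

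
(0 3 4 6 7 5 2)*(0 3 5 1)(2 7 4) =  (0 5 7 1)(2 3)(4 6)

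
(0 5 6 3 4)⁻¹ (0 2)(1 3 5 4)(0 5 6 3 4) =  (0 1 4 6)(2 5)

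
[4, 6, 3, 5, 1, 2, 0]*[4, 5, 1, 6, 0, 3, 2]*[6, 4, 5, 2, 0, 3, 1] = [6, 5, 1, 2, 3, 4, 0]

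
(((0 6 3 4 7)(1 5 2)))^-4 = (0 6 3 4 7)(1 2 5)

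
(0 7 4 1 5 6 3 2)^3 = (0 1 3 7 5 2 4 6)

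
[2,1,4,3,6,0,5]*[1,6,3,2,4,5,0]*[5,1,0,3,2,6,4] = [3,4,2,0,5,1,6]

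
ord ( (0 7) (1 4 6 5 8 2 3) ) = 14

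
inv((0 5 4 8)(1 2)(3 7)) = (0 8 4 5)(1 2)(3 7)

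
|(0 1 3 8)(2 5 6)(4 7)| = 12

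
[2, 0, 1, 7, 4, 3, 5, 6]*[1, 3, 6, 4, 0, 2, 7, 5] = [6, 1, 3, 5, 0, 4, 2, 7]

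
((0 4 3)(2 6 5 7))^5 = (0 3 4)(2 6 5 7)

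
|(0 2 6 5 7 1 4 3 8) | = 9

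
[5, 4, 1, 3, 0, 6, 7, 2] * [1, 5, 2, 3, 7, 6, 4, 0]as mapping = [0→6, 1→7, 2→5, 3→3, 4→1, 5→4, 6→0, 7→2]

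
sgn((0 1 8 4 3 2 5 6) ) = -1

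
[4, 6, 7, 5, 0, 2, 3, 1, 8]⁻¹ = [4, 7, 5, 6, 0, 3, 1, 2, 8]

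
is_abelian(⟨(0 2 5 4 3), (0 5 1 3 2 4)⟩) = no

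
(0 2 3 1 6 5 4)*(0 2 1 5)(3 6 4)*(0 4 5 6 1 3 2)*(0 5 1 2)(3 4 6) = (0 4 5)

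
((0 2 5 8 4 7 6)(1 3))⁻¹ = (0 6 7 4 8 5 2)(1 3)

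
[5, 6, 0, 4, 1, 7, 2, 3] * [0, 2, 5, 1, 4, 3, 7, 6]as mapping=[0→3, 1→7, 2→0, 3→4, 4→2, 5→6, 6→5, 7→1]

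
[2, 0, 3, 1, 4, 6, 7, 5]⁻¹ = [1, 3, 0, 2, 4, 7, 5, 6]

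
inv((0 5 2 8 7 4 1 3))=(0 3 1 4 7 8 2 5)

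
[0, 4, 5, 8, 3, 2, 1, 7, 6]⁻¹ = [0, 6, 5, 4, 1, 2, 8, 7, 3]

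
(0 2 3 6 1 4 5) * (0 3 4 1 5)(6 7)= (0 2 4)(3 7 6 5)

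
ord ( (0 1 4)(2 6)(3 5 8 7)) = 12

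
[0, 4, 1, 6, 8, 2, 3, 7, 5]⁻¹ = [0, 2, 5, 6, 1, 8, 3, 7, 4]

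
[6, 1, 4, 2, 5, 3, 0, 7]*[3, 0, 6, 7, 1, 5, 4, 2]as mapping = [0→4, 1→0, 2→1, 3→6, 4→5, 5→7, 6→3, 7→2]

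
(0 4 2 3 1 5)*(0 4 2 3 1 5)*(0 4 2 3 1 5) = (0 3)(1 4)(2 5)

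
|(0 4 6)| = 3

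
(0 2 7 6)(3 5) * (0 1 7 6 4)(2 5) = (0 5 3 2 6 1 7 4)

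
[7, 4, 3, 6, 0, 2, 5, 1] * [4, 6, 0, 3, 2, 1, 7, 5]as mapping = [0→5, 1→2, 2→3, 3→7, 4→4, 5→0, 6→1, 7→6]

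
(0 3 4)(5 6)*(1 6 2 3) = (0 1 6 5 2 3 4)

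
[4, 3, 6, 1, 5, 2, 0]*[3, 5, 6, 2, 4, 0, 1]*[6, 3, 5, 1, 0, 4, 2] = [0, 5, 3, 4, 6, 2, 1]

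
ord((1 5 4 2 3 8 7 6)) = 8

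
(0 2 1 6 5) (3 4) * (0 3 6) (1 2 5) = (0 5 3 4 6 1) 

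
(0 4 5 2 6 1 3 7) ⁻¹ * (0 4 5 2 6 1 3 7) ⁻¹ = (0 3 6 5) (1 2 4 7) 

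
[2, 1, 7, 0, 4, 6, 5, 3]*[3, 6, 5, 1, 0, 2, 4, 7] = [5, 6, 7, 3, 0, 4, 2, 1]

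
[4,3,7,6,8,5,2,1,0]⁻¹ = [8,7,6,1,0,5,3,2,4]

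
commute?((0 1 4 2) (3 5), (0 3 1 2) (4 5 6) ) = no:(0 1 4 2) (3 5) * (0 3 1 2) (4 5 6) = (0 2 3 6 4) (1 5), (0 3 1 2) (4 5 6) * (0 1 4 2) (3 5) = (0 5 6 2 1) (3 4) 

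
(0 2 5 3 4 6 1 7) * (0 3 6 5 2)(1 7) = (3 4 5 6 7)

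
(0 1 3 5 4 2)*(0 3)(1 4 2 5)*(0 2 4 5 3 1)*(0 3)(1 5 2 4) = (0 2 5 1 4)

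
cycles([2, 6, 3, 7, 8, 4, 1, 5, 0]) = (0 2 3 7 5 4 8)(1 6)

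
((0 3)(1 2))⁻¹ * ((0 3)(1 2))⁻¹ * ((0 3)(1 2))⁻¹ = (0 3)(1 2)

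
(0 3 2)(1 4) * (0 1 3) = (1 4 3 2)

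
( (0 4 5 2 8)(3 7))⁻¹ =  (0 8 2 5 4)(3 7)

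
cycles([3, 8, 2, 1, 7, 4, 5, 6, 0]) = (0 3 1 8)(4 7 6 5)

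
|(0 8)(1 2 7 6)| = 4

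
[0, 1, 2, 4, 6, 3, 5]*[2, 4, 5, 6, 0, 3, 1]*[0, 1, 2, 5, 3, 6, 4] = [2, 3, 6, 0, 1, 4, 5]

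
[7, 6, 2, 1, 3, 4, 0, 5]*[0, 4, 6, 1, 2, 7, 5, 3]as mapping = [0→3, 1→5, 2→6, 3→4, 4→1, 5→2, 6→0, 7→7]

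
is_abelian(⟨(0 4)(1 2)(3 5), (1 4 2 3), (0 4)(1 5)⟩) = no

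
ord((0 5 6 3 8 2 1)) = 7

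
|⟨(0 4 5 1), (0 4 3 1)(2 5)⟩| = 720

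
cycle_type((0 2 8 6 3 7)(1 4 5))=3.6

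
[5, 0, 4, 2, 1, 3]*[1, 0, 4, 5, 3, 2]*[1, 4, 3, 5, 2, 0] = [3, 4, 5, 2, 1, 0]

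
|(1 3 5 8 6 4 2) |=7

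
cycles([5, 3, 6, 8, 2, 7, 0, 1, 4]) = (0 5 7 1 3 8 4 2 6)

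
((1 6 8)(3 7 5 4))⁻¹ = (1 8 6)(3 4 5 7)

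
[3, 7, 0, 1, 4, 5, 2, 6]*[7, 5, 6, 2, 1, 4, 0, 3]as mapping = [0→2, 1→3, 2→7, 3→5, 4→1, 5→4, 6→6, 7→0]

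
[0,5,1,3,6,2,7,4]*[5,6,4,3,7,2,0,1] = [5,2,6,3,0,4,1,7]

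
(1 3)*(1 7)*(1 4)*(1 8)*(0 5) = (0 5)(1 3 7 4 8)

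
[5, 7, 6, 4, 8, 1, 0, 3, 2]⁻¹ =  [6, 5, 8, 7, 3, 0, 2, 1, 4]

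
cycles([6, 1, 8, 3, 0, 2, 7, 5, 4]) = (0 6 7 5 2 8 4) 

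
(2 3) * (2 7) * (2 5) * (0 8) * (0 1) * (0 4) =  (0 8 1 4)(2 3 7 5)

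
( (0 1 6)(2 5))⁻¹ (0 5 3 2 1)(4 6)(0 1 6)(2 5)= (0 4)(1 2 3 5 6)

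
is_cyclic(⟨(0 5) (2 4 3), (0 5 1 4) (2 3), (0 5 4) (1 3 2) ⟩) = no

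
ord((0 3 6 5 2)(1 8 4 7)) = 20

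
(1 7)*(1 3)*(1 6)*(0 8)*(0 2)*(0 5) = (0 8 2 5)(1 7 3 6)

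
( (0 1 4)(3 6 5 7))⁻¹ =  (0 4 1)(3 7 5 6)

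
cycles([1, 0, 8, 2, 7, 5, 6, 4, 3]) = (0 1)(2 8 3)(4 7)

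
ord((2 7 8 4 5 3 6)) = 7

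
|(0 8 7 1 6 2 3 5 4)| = 9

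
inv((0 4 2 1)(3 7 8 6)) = (0 1 2 4)(3 6 8 7)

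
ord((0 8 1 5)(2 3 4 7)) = 4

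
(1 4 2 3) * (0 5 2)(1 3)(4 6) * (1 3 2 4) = (0 5 4)(1 6)(2 3)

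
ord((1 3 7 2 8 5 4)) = 7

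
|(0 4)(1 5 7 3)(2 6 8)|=12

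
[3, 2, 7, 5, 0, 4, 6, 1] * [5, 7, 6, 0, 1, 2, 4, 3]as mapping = [0→0, 1→6, 2→3, 3→2, 4→5, 5→1, 6→4, 7→7]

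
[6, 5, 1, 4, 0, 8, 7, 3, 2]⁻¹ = [4, 2, 8, 7, 3, 1, 0, 6, 5]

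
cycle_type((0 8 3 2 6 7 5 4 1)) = 9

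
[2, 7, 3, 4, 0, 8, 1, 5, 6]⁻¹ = [4, 6, 0, 2, 3, 7, 8, 1, 5]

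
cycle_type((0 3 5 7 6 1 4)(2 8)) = 2.7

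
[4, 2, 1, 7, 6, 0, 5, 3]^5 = [4, 2, 1, 7, 6, 0, 5, 3]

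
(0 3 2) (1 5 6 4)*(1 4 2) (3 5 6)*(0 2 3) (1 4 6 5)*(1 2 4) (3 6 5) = (0 2 4 5) (1 3) 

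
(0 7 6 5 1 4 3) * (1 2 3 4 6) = (0 7 1 6 5 2 3) 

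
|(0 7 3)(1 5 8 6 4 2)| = 6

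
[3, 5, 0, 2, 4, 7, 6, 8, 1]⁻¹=[2, 8, 3, 0, 4, 1, 6, 5, 7]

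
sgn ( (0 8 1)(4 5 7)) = 1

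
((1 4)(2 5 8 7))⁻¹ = (1 4)(2 7 8 5)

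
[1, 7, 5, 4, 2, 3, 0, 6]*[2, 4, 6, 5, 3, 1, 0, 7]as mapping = [0→4, 1→7, 2→1, 3→3, 4→6, 5→5, 6→2, 7→0]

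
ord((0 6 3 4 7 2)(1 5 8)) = 6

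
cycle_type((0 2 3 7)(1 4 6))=3.4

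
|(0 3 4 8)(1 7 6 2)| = 4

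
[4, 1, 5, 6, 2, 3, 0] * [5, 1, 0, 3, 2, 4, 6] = [2, 1, 4, 6, 0, 3, 5]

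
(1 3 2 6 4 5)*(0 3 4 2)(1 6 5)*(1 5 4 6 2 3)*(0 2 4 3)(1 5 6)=(0 5 4 6)(2 3)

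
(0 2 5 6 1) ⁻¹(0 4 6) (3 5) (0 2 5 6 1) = (1 2 4) (3 6) 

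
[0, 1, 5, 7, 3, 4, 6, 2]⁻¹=[0, 1, 7, 4, 5, 2, 6, 3]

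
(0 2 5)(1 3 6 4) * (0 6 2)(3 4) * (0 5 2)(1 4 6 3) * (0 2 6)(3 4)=(0 5 4 3 2 6 1)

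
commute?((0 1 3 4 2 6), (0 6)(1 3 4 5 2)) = no:(0 1 3 4 2 6) * (0 6)(1 3 4 5 2) = (0 3 5 2)(1 4), (0 6)(1 3 4 5 2) * (0 1 3 4 2 6) = (1 4 5 6)(2 3)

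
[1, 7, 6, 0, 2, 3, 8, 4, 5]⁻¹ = [3, 0, 4, 5, 7, 8, 2, 1, 6]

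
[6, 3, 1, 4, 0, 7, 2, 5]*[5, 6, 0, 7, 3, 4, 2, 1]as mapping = [0→2, 1→7, 2→6, 3→3, 4→5, 5→1, 6→0, 7→4]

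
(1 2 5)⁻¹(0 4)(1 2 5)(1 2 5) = (0 4)(1 2 5)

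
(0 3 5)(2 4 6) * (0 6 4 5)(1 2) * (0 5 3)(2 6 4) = (1 6)(2 3 5 4)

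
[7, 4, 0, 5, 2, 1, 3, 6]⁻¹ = [2, 5, 4, 6, 1, 3, 7, 0]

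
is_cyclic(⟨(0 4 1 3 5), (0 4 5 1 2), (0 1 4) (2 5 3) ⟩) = no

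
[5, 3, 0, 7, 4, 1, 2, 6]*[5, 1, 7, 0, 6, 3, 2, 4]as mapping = [0→3, 1→0, 2→5, 3→4, 4→6, 5→1, 6→7, 7→2]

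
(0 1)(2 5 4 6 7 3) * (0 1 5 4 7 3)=(0 5 7)(2 4 6 3)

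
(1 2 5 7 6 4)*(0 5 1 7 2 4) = (0 5 2 1 4 7 6)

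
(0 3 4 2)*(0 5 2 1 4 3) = (1 4)(2 5)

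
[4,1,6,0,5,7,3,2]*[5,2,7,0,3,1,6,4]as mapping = [0→3,1→2,2→6,3→5,4→1,5→4,6→0,7→7]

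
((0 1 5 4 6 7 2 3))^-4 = (0 6)(1 7)(2 5)(3 4)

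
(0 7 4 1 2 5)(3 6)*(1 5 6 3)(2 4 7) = (0 2 6 1 4 5)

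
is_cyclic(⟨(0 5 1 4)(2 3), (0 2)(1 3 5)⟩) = no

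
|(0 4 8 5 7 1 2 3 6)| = 9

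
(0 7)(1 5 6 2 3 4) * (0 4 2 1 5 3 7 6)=(0 6 1 3 2 7 4 5)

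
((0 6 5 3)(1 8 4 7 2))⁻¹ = (0 3 5 6)(1 2 7 4 8)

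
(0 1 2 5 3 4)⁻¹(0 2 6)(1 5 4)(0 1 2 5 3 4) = (0 2 3)(1 5 6)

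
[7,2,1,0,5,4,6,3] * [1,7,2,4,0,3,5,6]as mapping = [0→6,1→2,2→7,3→1,4→3,5→0,6→5,7→4]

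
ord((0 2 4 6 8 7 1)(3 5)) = 14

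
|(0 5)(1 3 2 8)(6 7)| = 4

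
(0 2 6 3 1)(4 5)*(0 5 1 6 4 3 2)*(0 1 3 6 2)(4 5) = (0 1 4 3 2 5 6)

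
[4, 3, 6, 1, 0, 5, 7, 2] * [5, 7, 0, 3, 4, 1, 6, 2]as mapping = [0→4, 1→3, 2→6, 3→7, 4→5, 5→1, 6→2, 7→0]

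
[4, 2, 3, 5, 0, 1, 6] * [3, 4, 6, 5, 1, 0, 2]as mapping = [0→1, 1→6, 2→5, 3→0, 4→3, 5→4, 6→2]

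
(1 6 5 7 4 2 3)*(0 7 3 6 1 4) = (0 7)(2 6 5 3 4)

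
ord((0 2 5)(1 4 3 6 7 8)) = 6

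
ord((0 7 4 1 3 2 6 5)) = 8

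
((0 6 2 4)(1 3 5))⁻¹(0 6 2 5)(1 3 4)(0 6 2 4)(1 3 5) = (0 3 5)(1 6 2 4)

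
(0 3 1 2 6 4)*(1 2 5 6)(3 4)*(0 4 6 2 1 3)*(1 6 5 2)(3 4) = (0 5 1 2 4 3 6)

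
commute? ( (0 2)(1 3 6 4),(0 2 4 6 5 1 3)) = no: (0 2)(1 3 6 4) * (0 2 4 6 5 1 3) = (0 4 3 5 1),(0 2 4 6 5 1 3) * (0 2)(1 3 6 4) = (1 6 5 3 2)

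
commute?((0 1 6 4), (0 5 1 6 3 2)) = no:(0 1 6 4) * (0 5 1 6 3 2) = (0 6 4 5 1 3 2), (0 5 1 6 3 2) * (0 1 6 4) = (0 5 6 3 2 1 4)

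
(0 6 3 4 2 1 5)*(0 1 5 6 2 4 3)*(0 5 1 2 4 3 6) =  (0 4 3 6 5 2 1)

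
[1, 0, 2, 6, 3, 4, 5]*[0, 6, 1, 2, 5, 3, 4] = [6, 0, 1, 4, 2, 5, 3]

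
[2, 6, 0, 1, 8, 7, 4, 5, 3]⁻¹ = [2, 3, 0, 8, 6, 7, 1, 5, 4]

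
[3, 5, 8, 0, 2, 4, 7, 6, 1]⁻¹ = [3, 8, 4, 0, 5, 1, 7, 6, 2]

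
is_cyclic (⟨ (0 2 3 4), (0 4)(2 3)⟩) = no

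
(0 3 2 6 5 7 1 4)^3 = (0 6 1 3 5 4 2 7)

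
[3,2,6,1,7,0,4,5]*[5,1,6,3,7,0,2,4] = [3,6,2,1,4,5,7,0]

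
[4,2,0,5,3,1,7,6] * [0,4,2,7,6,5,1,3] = [6,2,0,5,7,4,3,1] 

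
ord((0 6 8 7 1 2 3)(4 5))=14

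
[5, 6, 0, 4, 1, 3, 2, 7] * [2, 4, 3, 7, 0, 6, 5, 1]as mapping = [0→6, 1→5, 2→2, 3→0, 4→4, 5→7, 6→3, 7→1]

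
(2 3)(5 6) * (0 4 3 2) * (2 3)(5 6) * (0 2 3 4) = (2 4 3)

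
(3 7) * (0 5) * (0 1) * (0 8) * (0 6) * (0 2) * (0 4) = (0 5 1 8 6 2 4)(3 7)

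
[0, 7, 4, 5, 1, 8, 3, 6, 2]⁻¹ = [0, 4, 8, 6, 2, 3, 7, 1, 5]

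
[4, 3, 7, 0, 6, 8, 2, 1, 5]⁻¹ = [3, 7, 6, 1, 0, 8, 4, 2, 5]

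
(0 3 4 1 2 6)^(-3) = (0 1)(2 3)(4 6)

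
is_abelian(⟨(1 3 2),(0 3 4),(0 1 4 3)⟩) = no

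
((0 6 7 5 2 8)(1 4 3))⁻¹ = (0 8 2 5 7 6)(1 3 4)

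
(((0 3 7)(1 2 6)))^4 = (0 3 7)(1 2 6)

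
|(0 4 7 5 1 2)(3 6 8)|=6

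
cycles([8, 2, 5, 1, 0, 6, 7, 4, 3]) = (0 8 3 1 2 5 6 7 4)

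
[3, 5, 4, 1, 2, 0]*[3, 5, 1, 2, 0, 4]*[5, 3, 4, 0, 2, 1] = [4, 2, 5, 1, 3, 0] 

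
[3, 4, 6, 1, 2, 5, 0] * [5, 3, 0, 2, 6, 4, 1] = [2, 6, 1, 3, 0, 4, 5]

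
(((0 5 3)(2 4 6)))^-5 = (0 5 3)(2 4 6)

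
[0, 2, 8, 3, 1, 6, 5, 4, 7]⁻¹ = [0, 4, 1, 3, 7, 6, 5, 8, 2]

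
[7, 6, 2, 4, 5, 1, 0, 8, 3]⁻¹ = [6, 5, 2, 8, 3, 4, 1, 0, 7]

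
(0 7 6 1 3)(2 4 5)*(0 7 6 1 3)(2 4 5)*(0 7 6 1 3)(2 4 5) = (0 1 7 3 6)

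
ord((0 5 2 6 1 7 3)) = 7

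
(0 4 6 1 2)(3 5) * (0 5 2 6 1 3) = (0 4 1 6 3 2 5)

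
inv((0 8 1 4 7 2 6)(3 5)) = (0 6 2 7 4 1 8)(3 5)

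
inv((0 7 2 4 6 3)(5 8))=(0 3 6 4 2 7)(5 8)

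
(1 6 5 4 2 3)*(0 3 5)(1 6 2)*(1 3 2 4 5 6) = (0 2 6)(1 4 3)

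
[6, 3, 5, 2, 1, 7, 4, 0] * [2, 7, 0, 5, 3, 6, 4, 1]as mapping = [0→4, 1→5, 2→6, 3→0, 4→7, 5→1, 6→3, 7→2]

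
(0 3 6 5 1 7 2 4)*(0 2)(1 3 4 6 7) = (0 4 2 6 5 3 7)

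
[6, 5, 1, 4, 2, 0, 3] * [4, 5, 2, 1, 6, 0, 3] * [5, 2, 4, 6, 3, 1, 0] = [6, 5, 1, 0, 4, 3, 2]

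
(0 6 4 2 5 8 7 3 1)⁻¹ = (0 1 3 7 8 5 2 4 6)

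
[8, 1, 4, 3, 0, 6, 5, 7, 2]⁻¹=[4, 1, 8, 3, 2, 6, 5, 7, 0]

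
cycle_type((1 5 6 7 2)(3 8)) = 2.5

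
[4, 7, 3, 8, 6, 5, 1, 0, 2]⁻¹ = [7, 6, 8, 2, 0, 5, 4, 1, 3]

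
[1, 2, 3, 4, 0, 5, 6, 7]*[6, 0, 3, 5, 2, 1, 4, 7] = [0, 3, 5, 2, 6, 1, 4, 7]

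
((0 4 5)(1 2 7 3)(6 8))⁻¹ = (0 5 4)(1 3 7 2)(6 8)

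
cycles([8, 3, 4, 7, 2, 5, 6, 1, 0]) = (0 8)(1 3 7)(2 4)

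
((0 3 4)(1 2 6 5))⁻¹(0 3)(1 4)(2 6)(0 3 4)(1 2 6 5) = (0 2)(3 4)(5 6)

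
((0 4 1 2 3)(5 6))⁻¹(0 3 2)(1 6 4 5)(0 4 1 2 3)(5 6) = (0 3 4)(1 6 2 5)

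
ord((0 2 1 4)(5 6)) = 4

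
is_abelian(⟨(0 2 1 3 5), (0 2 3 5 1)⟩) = no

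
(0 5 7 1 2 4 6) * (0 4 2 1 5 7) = (0 7 5)(4 6)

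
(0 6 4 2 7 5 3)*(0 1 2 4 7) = (0 6 7 5 3 1 2)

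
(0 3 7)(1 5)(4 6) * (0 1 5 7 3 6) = (0 6 4)(1 7)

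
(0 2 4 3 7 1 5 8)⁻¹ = (0 8 5 1 7 3 4 2)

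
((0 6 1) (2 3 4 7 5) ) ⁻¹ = (0 1 6) (2 5 7 4 3) 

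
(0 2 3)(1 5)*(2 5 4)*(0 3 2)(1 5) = (0 1 4)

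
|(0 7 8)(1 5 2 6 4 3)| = 6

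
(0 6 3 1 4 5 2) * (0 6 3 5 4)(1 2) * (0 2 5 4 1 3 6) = (0 6 4 1 2)(3 5)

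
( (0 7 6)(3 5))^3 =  (3 5)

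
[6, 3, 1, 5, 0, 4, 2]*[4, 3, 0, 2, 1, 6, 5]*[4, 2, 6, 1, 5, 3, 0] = [3, 6, 1, 0, 5, 2, 4] 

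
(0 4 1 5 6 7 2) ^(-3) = (0 6 4 7 1 2 5) 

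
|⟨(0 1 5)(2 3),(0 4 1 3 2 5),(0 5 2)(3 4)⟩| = 720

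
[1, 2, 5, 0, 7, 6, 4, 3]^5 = [4, 7, 3, 6, 2, 0, 1, 5]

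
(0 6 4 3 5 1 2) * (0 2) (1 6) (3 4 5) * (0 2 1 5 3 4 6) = (0 5) (1 2) (3 4 6) 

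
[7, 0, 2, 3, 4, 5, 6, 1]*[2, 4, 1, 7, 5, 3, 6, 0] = [0, 2, 1, 7, 5, 3, 6, 4]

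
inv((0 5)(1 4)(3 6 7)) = (0 5)(1 4)(3 7 6)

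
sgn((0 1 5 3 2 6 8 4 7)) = 1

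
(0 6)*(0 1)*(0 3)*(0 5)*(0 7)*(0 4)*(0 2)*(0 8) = (0 6 1 3 5 7 4 2 8)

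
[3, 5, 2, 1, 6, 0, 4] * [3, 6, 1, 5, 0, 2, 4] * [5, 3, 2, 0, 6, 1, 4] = [1, 2, 3, 4, 6, 0, 5]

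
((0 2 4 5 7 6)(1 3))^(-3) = (0 5)(1 3)(2 7)(4 6)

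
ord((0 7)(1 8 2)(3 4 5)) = 6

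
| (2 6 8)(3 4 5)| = 3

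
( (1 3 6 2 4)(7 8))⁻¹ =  (1 4 2 6 3)(7 8)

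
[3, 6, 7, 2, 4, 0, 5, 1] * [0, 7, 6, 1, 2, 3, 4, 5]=[1, 4, 5, 6, 2, 0, 3, 7]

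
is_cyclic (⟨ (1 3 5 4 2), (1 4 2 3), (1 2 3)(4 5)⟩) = no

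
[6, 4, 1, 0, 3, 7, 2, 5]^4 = [4, 6, 0, 1, 2, 5, 3, 7]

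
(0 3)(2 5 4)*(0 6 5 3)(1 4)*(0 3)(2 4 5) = (0 3 6 2)(1 5)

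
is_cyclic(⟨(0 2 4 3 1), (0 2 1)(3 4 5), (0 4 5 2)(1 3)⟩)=no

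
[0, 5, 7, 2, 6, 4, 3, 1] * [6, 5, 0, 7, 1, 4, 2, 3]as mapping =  [0→6, 1→4, 2→3, 3→0, 4→2, 5→1, 6→7, 7→5]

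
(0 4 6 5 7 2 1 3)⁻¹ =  (0 3 1 2 7 5 6 4)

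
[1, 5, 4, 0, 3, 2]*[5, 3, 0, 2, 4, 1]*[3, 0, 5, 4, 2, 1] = [4, 0, 2, 1, 5, 3]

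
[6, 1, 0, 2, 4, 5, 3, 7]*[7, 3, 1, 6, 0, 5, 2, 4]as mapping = [0→2, 1→3, 2→7, 3→1, 4→0, 5→5, 6→6, 7→4]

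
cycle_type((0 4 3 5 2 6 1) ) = 7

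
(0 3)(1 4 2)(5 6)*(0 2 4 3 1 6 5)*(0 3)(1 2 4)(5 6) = (0 2 5 6 3 4 1)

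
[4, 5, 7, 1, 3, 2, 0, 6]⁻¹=[6, 3, 5, 4, 0, 1, 7, 2]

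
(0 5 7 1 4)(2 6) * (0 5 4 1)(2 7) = (0 4 5 2 6 7)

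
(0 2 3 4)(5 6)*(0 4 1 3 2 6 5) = (0 6)(1 3)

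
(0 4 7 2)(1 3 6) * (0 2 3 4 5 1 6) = (0 5 1 4 7 3)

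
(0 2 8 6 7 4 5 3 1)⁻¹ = (0 1 3 5 4 7 6 8 2)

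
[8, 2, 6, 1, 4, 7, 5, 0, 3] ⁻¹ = [7, 3, 1, 8, 4, 6, 2, 5, 0] 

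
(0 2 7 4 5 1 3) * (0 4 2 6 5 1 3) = (0 6 5 3 4 1)(2 7)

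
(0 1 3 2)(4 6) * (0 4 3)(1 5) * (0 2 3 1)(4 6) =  (0 5)(1 2 6)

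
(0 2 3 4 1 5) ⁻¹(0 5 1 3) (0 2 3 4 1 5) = (0 5 4 2) 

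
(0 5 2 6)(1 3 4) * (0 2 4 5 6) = (0 6 2)(1 3 5 4)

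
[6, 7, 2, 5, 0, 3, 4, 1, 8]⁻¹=[4, 7, 2, 5, 6, 3, 0, 1, 8]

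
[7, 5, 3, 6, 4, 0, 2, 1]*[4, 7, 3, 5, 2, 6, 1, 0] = [0, 6, 5, 1, 2, 4, 3, 7]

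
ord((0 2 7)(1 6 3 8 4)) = 15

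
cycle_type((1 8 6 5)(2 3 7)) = 3.4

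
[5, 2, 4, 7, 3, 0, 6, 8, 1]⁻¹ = [5, 8, 1, 4, 2, 0, 6, 3, 7]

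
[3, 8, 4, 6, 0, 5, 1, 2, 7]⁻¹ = [4, 6, 7, 0, 2, 5, 3, 8, 1]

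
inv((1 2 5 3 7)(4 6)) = (1 7 3 5 2)(4 6)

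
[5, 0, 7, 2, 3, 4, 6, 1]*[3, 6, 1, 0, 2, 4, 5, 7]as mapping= [0→4, 1→3, 2→7, 3→1, 4→0, 5→2, 6→5, 7→6]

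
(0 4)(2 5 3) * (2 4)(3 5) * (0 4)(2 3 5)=(0 3)(2 5)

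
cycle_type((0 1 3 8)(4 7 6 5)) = 4^2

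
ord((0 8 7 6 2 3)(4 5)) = 6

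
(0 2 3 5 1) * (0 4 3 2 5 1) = (0 5)(1 4 3)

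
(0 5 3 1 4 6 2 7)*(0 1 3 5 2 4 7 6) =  (0 2 6 4)(1 7)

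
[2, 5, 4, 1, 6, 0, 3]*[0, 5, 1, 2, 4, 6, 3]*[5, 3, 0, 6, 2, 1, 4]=[3, 4, 2, 1, 6, 5, 0]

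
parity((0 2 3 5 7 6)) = odd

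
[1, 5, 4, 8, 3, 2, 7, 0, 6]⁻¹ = [7, 0, 5, 4, 2, 1, 8, 6, 3]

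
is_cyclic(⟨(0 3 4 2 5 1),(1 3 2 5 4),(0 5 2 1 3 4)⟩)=no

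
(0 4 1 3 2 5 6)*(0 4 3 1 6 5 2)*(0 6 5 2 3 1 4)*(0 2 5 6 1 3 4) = (0 3 1)(2 4 6)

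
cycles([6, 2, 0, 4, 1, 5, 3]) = (0 6 3 4 1 2)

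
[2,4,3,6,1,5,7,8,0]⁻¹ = [8,4,0,2,1,5,3,6,7]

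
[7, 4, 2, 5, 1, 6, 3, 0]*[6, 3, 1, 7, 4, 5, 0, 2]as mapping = [0→2, 1→4, 2→1, 3→5, 4→3, 5→0, 6→7, 7→6]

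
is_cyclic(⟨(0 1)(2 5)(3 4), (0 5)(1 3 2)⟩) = no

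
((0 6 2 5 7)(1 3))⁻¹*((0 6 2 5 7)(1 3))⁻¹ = (0 5 6 7 2)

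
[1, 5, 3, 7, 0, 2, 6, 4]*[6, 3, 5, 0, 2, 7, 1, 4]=[3, 7, 0, 4, 6, 5, 1, 2]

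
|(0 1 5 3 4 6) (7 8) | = 6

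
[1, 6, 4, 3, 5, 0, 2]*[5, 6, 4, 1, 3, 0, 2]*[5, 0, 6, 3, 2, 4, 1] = [1, 6, 3, 0, 5, 4, 2]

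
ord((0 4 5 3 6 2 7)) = 7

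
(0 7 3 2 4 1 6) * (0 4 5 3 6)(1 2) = (0 7 6 4 2 5 3 1)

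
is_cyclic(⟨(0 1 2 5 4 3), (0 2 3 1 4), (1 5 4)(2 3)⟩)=no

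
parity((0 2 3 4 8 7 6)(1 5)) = odd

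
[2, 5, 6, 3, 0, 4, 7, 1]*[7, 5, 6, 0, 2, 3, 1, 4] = [6, 3, 1, 0, 7, 2, 4, 5]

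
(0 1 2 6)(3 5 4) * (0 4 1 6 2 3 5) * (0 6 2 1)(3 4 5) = (0 2 1 4 3 6 5)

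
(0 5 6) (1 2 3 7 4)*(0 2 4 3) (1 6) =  (0 5 1 4 6 2) (3 7) 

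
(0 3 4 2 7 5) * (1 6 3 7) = (0 7 5)(1 6 3 4 2)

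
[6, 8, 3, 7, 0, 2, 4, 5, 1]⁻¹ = [4, 8, 5, 2, 6, 7, 0, 3, 1]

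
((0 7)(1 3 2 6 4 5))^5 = (0 7)(1 5 4 6 2 3)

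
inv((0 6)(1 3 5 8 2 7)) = (0 6)(1 7 2 8 5 3)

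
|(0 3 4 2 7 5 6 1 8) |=9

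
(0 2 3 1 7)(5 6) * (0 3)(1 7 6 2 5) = (0 5 2)(1 6)(3 7)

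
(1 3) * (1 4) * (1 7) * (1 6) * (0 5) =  (0 5)(1 3 4 7 6)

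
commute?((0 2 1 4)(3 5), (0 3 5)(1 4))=no:(0 2 1 4)(3 5)*(0 3 5)(1 4)=(0 2 4 3), (0 3 5)(1 4)*(0 2 1 4)(3 5)=(0 5 2 1)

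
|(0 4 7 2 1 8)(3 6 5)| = 6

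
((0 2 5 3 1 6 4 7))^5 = (0 6 5 7 1 2 4 3)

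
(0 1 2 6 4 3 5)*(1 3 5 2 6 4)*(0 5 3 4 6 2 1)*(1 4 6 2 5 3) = (0 6)(1 5 3 4)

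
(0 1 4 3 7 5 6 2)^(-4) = (0 7)(1 5)(2 3)(4 6)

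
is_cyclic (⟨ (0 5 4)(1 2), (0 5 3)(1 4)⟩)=no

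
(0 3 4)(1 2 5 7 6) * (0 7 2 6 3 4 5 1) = (0 4 7 3 5 2 1 6)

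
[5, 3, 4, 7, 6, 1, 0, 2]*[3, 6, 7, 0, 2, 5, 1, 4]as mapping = [0→5, 1→0, 2→2, 3→4, 4→1, 5→6, 6→3, 7→7]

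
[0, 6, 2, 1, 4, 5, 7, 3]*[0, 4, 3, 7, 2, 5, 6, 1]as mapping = [0→0, 1→6, 2→3, 3→4, 4→2, 5→5, 6→1, 7→7]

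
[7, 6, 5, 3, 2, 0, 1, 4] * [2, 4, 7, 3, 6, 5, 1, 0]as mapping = [0→0, 1→1, 2→5, 3→3, 4→7, 5→2, 6→4, 7→6]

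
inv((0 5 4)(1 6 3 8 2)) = (0 4 5)(1 2 8 3 6)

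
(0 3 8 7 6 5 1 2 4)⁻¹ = (0 4 2 1 5 6 7 8 3)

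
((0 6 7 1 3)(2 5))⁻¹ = (0 3 1 7 6)(2 5)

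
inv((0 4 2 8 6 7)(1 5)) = (0 7 6 8 2 4)(1 5)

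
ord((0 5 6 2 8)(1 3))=10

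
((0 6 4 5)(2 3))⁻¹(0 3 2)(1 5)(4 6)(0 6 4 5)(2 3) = (0 1)(2 3 6)(4 5)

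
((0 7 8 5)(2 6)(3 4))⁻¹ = (0 5 8 7)(2 6)(3 4)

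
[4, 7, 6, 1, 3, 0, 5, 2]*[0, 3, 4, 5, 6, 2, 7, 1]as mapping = [0→6, 1→1, 2→7, 3→3, 4→5, 5→0, 6→2, 7→4]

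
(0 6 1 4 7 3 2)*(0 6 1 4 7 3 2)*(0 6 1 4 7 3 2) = (0 4 2 1 3 6 7)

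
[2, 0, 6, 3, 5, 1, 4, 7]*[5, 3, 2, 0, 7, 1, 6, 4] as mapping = [0→2, 1→5, 2→6, 3→0, 4→1, 5→3, 6→7, 7→4] 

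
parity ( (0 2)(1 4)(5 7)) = odd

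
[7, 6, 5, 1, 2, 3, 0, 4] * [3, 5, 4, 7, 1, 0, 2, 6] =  [6, 2, 0, 5, 4, 7, 3, 1]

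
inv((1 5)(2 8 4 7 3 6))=(1 5)(2 6 3 7 4 8)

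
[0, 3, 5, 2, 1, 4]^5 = [0, 1, 2, 3, 4, 5]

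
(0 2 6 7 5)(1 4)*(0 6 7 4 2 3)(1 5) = (0 3)(1 2 7)(4 5 6)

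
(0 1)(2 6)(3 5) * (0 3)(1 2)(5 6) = (0 2 5)(1 3 6)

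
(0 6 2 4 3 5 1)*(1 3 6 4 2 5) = (0 4 6 5 3 1) 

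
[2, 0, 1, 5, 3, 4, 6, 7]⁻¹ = [1, 2, 0, 4, 5, 3, 6, 7]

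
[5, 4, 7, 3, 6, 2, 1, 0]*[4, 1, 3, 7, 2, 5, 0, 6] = [5, 2, 6, 7, 0, 3, 1, 4]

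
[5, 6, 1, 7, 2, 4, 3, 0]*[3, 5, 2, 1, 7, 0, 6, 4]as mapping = [0→0, 1→6, 2→5, 3→4, 4→2, 5→7, 6→1, 7→3]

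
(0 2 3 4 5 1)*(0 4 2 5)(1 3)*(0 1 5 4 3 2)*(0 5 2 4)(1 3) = (3 5 4)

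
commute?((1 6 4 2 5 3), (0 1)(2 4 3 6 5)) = no:(1 6 4 2 5 3)*(0 1)(2 4 3 6 5) = (0 1 5 6 3), (0 1)(2 4 3 6 5)*(1 6 4 2 5 3) = (0 6 3 4 1)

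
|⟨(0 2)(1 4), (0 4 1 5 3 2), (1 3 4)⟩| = 720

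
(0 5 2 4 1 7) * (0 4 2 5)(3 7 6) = (1 6 3 7 4)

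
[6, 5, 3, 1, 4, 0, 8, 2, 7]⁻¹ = [5, 3, 7, 2, 4, 1, 0, 8, 6]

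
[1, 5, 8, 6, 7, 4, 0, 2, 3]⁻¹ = [6, 0, 7, 8, 5, 1, 3, 4, 2]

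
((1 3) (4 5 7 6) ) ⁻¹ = (1 3) (4 6 7 5) 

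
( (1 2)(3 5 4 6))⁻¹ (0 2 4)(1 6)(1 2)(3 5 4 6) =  (0 1 6)(2 3)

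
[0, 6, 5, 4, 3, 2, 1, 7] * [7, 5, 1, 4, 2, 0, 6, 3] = [7, 6, 0, 2, 4, 1, 5, 3]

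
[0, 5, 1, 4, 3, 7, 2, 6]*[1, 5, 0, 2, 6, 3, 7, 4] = [1, 3, 5, 6, 2, 4, 0, 7]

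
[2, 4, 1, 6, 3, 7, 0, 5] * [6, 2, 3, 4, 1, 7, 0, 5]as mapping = [0→3, 1→1, 2→2, 3→0, 4→4, 5→5, 6→6, 7→7]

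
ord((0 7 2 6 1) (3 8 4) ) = 15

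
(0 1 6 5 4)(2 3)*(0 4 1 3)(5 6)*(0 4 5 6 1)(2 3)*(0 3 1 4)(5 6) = (0 2)(1 5 3)(4 6)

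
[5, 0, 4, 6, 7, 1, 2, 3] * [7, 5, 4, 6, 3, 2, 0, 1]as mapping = [0→2, 1→7, 2→3, 3→0, 4→1, 5→5, 6→4, 7→6]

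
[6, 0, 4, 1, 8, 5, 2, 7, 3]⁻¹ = [1, 3, 6, 8, 2, 5, 0, 7, 4]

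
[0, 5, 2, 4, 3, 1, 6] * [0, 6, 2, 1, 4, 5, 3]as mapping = [0→0, 1→5, 2→2, 3→4, 4→1, 5→6, 6→3]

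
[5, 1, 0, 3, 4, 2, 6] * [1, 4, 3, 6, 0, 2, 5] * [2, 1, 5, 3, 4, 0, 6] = [5, 4, 1, 6, 2, 3, 0]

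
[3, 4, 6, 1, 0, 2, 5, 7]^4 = [0, 1, 6, 3, 4, 2, 5, 7]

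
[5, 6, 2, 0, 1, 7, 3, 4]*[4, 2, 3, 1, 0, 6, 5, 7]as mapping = [0→6, 1→5, 2→3, 3→4, 4→2, 5→7, 6→1, 7→0]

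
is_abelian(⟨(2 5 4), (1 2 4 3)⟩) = no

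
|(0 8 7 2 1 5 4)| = 7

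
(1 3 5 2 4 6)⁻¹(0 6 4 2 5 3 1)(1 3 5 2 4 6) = (0 1 6 4 2 5 3)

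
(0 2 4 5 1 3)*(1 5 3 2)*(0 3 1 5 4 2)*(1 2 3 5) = (0 1) (2 3 5 4) 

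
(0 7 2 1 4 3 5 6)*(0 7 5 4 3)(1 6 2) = (0 5 2 6 7 1 3 4)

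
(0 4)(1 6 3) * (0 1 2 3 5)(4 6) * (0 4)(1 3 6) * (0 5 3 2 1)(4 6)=(1 5 6 3)(2 4)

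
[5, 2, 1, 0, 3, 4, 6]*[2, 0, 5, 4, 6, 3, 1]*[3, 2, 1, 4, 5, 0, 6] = [4, 0, 3, 1, 5, 6, 2]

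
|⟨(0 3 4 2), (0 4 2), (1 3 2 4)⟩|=120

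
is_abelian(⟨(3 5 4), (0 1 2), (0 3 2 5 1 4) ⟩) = no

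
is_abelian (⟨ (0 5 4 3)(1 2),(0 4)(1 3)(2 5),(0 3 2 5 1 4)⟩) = no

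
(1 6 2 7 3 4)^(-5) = (1 6 2 7 3 4)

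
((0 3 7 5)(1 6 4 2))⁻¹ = (0 5 7 3)(1 2 4 6)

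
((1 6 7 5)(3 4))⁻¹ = (1 5 7 6)(3 4)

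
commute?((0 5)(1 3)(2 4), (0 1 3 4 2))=no:(0 5)(1 3)(2 4)*(0 1 3 4 2)=(0 5 1 4), (0 1 3 4 2)*(0 5)(1 3)(2 4)=(0 3 2 5)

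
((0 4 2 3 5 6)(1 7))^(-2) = (0 5 2)(3 4 6)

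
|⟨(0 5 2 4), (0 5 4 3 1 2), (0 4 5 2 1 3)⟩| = 720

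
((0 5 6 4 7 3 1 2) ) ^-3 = (0 3 6 2 7 5 1 4) 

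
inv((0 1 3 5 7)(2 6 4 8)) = (0 7 5 3 1)(2 8 4 6)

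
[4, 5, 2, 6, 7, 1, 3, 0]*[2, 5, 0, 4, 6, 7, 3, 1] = [6, 7, 0, 3, 1, 5, 4, 2]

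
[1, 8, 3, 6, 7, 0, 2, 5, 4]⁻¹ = [5, 0, 6, 2, 8, 7, 3, 4, 1]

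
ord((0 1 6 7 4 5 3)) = 7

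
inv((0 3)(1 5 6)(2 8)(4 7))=(0 3)(1 6 5)(2 8)(4 7)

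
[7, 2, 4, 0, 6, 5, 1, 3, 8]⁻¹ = [3, 6, 1, 7, 2, 5, 4, 0, 8]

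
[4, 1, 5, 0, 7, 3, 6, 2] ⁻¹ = [3, 1, 7, 5, 0, 2, 6, 4] 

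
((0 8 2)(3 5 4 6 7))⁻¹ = (0 2 8)(3 7 6 4 5)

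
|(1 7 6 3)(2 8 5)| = 12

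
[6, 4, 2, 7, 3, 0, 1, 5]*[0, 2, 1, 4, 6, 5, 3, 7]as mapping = [0→3, 1→6, 2→1, 3→7, 4→4, 5→0, 6→2, 7→5]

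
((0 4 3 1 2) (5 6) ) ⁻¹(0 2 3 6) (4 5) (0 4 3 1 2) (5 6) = (0 1 5 4) (3 6) 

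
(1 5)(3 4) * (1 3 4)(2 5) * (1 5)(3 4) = (1 2)(3 5 4)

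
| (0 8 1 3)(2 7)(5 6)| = 4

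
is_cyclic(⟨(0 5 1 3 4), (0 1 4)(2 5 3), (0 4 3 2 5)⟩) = no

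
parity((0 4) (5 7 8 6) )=even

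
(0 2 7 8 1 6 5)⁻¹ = (0 5 6 1 8 7 2)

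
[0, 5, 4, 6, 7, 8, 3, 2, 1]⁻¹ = [0, 8, 7, 6, 2, 1, 3, 4, 5]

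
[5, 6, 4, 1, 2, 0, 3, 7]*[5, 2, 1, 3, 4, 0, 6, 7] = [0, 6, 4, 2, 1, 5, 3, 7]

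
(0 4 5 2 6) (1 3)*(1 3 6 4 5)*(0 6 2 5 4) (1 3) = (0 4 3 1 2) 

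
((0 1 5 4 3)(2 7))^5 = (2 7)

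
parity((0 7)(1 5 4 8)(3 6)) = odd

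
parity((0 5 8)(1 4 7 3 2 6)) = odd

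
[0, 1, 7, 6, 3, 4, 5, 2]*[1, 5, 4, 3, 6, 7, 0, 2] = [1, 5, 2, 0, 3, 6, 7, 4]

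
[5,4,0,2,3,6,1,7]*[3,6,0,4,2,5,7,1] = [5,2,3,0,4,7,6,1]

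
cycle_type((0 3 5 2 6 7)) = 6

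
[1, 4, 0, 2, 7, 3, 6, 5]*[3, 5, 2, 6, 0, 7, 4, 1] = [5, 0, 3, 2, 1, 6, 4, 7]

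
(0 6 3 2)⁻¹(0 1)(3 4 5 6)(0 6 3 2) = (1 6)(2 4 5 3)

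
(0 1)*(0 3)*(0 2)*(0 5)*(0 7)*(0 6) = (0 1 3 2 5 7 6)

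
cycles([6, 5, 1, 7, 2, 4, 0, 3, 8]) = (0 6)(1 5 4 2)(3 7)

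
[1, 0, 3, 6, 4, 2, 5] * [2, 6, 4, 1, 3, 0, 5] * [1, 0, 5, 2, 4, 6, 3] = [3, 5, 0, 6, 2, 4, 1]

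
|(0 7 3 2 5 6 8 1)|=8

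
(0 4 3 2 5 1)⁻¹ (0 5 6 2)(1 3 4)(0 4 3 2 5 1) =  (0 2 3)(1 6 5 4)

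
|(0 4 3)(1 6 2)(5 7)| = 6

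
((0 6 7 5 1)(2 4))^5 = (2 4)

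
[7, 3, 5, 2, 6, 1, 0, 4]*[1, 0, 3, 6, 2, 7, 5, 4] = [4, 6, 7, 3, 5, 0, 1, 2]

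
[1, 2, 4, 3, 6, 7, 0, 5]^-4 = [1, 2, 4, 3, 6, 5, 0, 7]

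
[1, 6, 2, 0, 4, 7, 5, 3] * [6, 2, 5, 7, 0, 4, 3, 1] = [2, 3, 5, 6, 0, 1, 4, 7]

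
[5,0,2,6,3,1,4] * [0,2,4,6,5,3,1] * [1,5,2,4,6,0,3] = [4,1,6,5,3,2,0]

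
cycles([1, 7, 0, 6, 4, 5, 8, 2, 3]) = (0 1 7 2)(3 6 8)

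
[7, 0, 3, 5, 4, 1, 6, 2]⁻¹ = [1, 5, 7, 2, 4, 3, 6, 0]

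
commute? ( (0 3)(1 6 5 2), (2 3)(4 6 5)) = no: (0 3)(1 6 5 2) * (2 3)(4 6 5) = (0 2 1 5 3)(4 6), (2 3)(4 6 5) * (0 3)(1 6 5 2) = (0 3 1 6 2)(4 5)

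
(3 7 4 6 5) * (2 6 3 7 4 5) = (2 6)(3 4)(5 7)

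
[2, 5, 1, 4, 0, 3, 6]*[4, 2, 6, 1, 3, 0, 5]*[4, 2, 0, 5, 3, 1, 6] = [6, 4, 0, 5, 3, 2, 1]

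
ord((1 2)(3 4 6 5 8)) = 10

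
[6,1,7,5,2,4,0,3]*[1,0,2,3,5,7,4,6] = [4,0,6,7,2,5,1,3]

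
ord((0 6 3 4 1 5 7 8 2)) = 9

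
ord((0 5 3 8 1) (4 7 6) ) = 15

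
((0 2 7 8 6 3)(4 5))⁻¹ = (0 3 6 8 7 2)(4 5)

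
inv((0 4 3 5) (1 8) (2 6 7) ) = (0 5 3 4) (1 8) (2 7 6) 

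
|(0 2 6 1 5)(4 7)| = 10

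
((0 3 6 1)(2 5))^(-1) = (0 1 6 3)(2 5)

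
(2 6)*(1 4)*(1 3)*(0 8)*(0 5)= (0 8 5)(1 4 3)(2 6)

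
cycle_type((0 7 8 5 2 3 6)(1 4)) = 2.7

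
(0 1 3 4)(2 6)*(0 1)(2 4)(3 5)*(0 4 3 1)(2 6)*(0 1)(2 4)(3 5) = (0 2 4 1 3 6 5)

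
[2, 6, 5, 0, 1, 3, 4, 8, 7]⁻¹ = [3, 4, 0, 5, 6, 2, 1, 8, 7]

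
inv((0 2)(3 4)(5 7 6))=(0 2)(3 4)(5 6 7)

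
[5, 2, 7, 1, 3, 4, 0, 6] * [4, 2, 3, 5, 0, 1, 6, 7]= [1, 3, 7, 2, 5, 0, 4, 6]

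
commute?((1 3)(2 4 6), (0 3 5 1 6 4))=no:(1 3)(2 4 6)*(0 3 5 1 6 4)=(0 3 6 2)(1 5), (0 3 5 1 6 4)*(1 3)(2 4 6)=(0 1 2 4)(3 5)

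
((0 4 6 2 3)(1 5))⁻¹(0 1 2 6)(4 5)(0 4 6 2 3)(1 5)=(1 6)(2 4 5 3)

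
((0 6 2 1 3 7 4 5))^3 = (0 1 4 6 3 5 2 7)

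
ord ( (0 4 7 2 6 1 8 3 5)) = 9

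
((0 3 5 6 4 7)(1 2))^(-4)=(0 5 4)(3 6 7)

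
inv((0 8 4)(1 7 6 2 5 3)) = (0 4 8)(1 3 5 2 6 7)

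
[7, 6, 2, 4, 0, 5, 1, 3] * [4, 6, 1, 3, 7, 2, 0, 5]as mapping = [0→5, 1→0, 2→1, 3→7, 4→4, 5→2, 6→6, 7→3]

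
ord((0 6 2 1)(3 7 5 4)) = 4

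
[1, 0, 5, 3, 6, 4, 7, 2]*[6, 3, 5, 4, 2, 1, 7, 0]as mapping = [0→3, 1→6, 2→1, 3→4, 4→7, 5→2, 6→0, 7→5]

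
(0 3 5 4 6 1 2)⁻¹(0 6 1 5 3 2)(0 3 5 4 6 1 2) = (0 3 1 2 4 5)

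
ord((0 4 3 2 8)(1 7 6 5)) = 20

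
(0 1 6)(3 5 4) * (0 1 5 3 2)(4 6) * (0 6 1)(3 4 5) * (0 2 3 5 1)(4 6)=(0 5)(2 4 3 6)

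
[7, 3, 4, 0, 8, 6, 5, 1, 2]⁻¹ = [3, 7, 8, 1, 2, 6, 5, 0, 4]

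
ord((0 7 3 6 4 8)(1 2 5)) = 6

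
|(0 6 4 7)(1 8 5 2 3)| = 20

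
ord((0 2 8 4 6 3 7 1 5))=9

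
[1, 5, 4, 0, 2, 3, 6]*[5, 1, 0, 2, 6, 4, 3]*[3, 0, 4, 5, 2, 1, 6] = [0, 2, 6, 1, 3, 4, 5]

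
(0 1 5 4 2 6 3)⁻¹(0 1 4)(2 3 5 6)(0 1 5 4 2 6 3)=(0 4 3 6)(1 5 2)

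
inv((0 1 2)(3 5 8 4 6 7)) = (0 2 1)(3 7 6 4 8 5)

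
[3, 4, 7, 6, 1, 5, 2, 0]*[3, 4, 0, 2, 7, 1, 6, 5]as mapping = [0→2, 1→7, 2→5, 3→6, 4→4, 5→1, 6→0, 7→3]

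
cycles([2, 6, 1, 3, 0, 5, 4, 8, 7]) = (0 2 1 6 4)(7 8)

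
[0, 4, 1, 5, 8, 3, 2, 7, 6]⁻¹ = [0, 2, 6, 5, 1, 3, 8, 7, 4]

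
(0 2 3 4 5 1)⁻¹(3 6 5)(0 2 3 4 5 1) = (1 4 6)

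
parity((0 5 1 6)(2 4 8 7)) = even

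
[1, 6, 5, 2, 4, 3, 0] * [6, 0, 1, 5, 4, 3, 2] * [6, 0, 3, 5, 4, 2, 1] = [6, 3, 5, 0, 4, 2, 1]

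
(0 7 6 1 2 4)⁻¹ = (0 4 2 1 6 7)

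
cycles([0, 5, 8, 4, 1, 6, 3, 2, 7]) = (1 5 6 3 4) (2 8 7) 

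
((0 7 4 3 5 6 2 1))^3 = (0 3 2 7 5 1 4 6)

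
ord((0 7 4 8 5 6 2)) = 7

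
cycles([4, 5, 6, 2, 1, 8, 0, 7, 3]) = (0 4 1 5 8 3 2 6)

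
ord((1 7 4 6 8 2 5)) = 7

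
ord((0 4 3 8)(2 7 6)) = 12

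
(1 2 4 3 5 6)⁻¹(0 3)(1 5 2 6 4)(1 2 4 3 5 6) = (0 5)(1 3 2 6 4)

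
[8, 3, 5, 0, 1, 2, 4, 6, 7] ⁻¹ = [3, 4, 5, 1, 6, 2, 7, 8, 0] 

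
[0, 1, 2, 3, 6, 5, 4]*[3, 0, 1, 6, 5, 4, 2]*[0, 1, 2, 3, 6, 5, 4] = [3, 0, 1, 4, 2, 6, 5]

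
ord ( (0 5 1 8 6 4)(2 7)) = 6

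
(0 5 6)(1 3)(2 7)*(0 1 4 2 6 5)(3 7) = (1 7 6)(2 3 4)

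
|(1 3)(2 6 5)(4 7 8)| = 6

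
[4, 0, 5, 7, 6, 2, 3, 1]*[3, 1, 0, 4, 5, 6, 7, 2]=[5, 3, 6, 2, 7, 0, 4, 1]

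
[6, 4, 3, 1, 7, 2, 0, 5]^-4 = [0, 7, 1, 4, 5, 3, 6, 2]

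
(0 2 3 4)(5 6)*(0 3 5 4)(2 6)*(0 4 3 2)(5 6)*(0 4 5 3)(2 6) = (0 3 5 4 6)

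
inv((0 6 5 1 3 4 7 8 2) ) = (0 2 8 7 4 3 1 5 6) 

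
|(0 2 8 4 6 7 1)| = 7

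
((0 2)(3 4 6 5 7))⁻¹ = (0 2)(3 7 5 6 4)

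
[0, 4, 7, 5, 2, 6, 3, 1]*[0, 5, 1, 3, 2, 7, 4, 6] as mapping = [0→0, 1→2, 2→6, 3→7, 4→1, 5→4, 6→3, 7→5] 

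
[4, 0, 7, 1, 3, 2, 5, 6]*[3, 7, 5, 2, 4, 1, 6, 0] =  [4, 3, 0, 7, 2, 5, 1, 6]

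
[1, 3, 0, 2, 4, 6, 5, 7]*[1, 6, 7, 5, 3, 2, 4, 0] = [6, 5, 1, 7, 3, 4, 2, 0]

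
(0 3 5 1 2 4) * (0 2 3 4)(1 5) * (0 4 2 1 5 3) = (0 2 4 1)(3 5)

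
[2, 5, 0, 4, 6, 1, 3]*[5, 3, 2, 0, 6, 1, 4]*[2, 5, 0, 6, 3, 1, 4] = [0, 5, 1, 4, 3, 6, 2]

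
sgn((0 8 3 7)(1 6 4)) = -1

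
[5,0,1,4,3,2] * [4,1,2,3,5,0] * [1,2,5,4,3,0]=[1,3,2,0,4,5]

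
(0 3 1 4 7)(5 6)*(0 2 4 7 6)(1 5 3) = (0 1 7 2 4 6 3 5)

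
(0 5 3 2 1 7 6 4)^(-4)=(0 1)(2 4)(3 6)(5 7)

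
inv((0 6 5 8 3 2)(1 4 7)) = (0 2 3 8 5 6)(1 7 4)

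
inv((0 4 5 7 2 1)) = (0 1 2 7 5 4)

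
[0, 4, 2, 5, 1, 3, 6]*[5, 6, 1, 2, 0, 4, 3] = [5, 0, 1, 4, 6, 2, 3]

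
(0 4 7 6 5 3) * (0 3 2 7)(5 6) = (0 4)(2 7 5)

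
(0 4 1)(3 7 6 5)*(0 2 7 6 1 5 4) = (1 2 7)(3 6 4 5)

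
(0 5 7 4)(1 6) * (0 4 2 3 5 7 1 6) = (0 7 2 3 5 1)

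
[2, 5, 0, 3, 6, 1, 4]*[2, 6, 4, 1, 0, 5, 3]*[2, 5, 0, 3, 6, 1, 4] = [6, 1, 0, 5, 3, 4, 2]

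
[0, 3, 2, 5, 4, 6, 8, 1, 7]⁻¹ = [0, 7, 2, 1, 4, 3, 5, 8, 6]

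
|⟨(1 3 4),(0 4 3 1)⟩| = 24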